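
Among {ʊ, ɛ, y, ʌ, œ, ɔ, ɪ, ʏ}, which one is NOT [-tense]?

y

Every segment except /y/ is [-tense]. /y/ (high front rounded tense vowel) is [+tense], so it is the exception.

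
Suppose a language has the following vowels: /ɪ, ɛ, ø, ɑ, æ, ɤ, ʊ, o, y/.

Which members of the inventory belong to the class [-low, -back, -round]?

Among the inventory, the [-low] segments are /ɪ, ɛ, ø, ɤ, ʊ, o, y/.
Intersecting with [-back] gives /ɪ, ɛ, ø, y/.
Within that set, [-round] leaves /ɪ, ɛ/.

ɪ, ɛ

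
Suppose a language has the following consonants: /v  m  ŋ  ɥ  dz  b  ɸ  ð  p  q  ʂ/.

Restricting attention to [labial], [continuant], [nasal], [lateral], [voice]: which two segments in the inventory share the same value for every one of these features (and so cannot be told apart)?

ɥ, v

/ɥ/ (labial-palatal glide) and /v/ (voiced labiodental fricative) are both [+labial], [+continuant], [−nasal], [−lateral], [+voice], so none of the listed features separates them. (They do differ in [sonorant], [round] and [dorsal], which are not among the given features.) Every other pair in the inventory differs on at least one listed feature.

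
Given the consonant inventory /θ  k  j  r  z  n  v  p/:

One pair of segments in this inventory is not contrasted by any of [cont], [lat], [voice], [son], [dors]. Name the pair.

z, v

/z/ (voiced alveolar fricative) and /v/ (voiced labiodental fricative) are both [+continuant], [-lateral], [+voice], [-sonorant], [-dorsal], so none of the listed features separates them. (They do differ in [labial] and [coronal], which are not among the given features.) Every other pair in the inventory differs on at least one listed feature.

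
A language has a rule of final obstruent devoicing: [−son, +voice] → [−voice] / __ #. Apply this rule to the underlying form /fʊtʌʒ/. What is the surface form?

[fʊtʌʃ]

The only segment in the rule's environment that also matches [−son, +voice] is /ʒ/. Applying [−voice] turns the voiced postalveolar fricative into /ʃ/ (voiceless postalveolar fricative), giving [fʊtʌʃ].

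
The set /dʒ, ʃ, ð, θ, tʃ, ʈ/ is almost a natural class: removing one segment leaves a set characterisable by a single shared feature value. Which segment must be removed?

/dʒ, θ, ð, tʃ, ʃ/ are all [+distributed], but /ʈ/ (voiceless retroflex stop) is [−distributed]. No other single segment can be removed to leave a set sharing one feature value that the removed segment lacks, so /ʈ/ is the odd one out.

ʈ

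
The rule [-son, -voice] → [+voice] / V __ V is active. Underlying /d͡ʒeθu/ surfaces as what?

/θ/ satisfies [-son, -voice] and sits in V __ V. The [+voice] counterpart of the voiceless dental fricative is /ð/. Other segments in /d͡ʒeθu/ either fail the structural description or are not in the environment, so the surface form is [d͡ʒeðu].

[d͡ʒeðu]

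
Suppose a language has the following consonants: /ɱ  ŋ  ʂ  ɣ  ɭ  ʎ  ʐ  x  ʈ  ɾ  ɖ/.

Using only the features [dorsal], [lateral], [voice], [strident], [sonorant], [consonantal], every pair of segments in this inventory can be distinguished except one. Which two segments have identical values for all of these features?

ɱ, ɾ

On the given features, /ɱ/ and /ɾ/ have an identical profile: [−dorsal], [−lateral], [+voice], [−strident], [+sonorant], [+consonantal]. No other two segments in the inventory coincide on all 6 features. (They do differ in [nasal], [labial] and [coronal], which are not among the given features.)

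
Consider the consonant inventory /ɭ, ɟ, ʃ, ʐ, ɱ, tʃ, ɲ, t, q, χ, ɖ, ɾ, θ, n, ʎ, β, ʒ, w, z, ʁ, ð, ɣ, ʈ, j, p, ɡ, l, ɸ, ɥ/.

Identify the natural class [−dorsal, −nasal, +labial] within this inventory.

Checking each segment against [−dorsal], [−nasal], [+labial]: /β/ (voiced bilabial fricative), /p/ (voiceless bilabial stop), /ɸ/ (voiceless bilabial fricative) satisfy every feature; every other segment in the inventory fails at least one.

β, p, ɸ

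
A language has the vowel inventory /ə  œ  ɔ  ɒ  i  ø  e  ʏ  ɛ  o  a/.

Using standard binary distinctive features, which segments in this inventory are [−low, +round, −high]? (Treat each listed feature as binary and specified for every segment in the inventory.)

œ, ɔ, ø, o

First, the [−low] segments are /ə, œ, ɔ, i, ø, e, ʏ, ɛ, o/.
Within that set, [+round] gives /œ, ɔ, ø, ʏ, o/.
Among these, [−high] leaves /œ, ɔ, ø, o/.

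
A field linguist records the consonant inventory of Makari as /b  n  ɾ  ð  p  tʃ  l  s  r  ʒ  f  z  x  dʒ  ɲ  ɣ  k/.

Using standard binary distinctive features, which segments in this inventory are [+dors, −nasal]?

Checking each segment against [+dorsal], [−nasal]: /x/ (voiceless velar fricative), /ɣ/ (voiced velar fricative), /k/ (voiceless velar stop) satisfy every feature; every other segment in the inventory fails at least one.

x, ɣ, k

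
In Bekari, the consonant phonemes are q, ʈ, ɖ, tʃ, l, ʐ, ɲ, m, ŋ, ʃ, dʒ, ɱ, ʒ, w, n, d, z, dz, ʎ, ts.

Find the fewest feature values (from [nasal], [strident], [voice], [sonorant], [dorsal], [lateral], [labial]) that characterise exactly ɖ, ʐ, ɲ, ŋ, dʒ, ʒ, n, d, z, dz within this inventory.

/ɖ, ʐ, ɲ, ŋ, dʒ, ʒ, n, d, z, dz/ are all [+voice], [-lateral], [-labial], and no other segment in the inventory matches all three values. Dropping any one of them over-generates: [-lateral, -labial] alone would also admit /q, ʈ, tʃ, ʃ, …/; [+voice, -labial] alone would also admit /l, ʎ/; [+voice, -lateral] alone would also admit /m, ɱ, w/. No other combination of two listed features picks out exactly this set either, so fewer than three features will not do.

[+voice, -lateral, -labial]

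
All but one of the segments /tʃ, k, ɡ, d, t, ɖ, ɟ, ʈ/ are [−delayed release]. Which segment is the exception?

tʃ

/tʃ/ is the voiceless postalveolar affricate, which is [+delayed release]; the rest — /k, ɖ, t, ʈ, ɡ, d, ɟ/ — are [−delayed release].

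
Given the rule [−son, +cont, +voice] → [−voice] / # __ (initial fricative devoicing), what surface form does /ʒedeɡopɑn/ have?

/ʒ/ satisfies [−son, +cont, +voice] and sits in # __. The [−voice] counterpart of the voiced postalveolar fricative is /ʃ/. Other segments in /ʒedeɡopɑn/ either fail the structural description or are not in the environment, so the surface form is [ʃedeɡopɑn].

[ʃedeɡopɑn]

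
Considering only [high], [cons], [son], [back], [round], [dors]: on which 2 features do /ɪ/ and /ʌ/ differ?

The two segments share [-consonantal], [+sonorant], [-round], [+dorsal]. The only features from the list on which they differ: /ɪ/ is [+high] while /ʌ/ is [-high]; /ɪ/ is [-back] while /ʌ/ is [+back].

[high], [back]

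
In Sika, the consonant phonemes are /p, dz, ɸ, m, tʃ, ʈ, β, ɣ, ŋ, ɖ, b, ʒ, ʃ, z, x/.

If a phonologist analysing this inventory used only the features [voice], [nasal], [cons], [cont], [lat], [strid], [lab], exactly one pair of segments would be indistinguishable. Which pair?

ʒ, z

On the given features, /ʒ/ and /z/ have an identical profile: [+voice], [−nasal], [+consonantal], [+continuant], [−lateral], [+strident], [−labial]. No other two segments in the inventory coincide on all 7 features. (They do differ in [anterior] and [distributed], which are not among the given features.)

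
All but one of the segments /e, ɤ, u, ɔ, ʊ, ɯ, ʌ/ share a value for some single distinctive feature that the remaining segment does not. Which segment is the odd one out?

e

[back] groups all but one: /ɔ, ʌ, ɯ, u, ɤ, ʊ/ share [+back] while /e/ (mid front unrounded tense vowel) alone is [-back]. Removing any other segment would not leave a single-feature class that excludes it.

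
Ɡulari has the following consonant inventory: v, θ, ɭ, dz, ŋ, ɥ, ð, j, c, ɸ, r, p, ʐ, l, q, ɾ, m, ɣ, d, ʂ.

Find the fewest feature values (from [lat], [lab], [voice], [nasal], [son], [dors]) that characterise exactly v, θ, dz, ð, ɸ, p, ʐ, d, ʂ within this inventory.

[−son, −dors]

The class [−sonorant], [−dorsal] has exactly /v, θ, dz, ð, ɸ, p, ʐ, d, ʂ/ as its extension in this inventory. No smaller conjunction from the listed features achieves this: [−dorsal] alone would also admit /ɭ, r, l, ɾ, …/; [−sonorant] alone would also admit /c, q, ɣ/; and checking the remaining single features turns up none with this extension.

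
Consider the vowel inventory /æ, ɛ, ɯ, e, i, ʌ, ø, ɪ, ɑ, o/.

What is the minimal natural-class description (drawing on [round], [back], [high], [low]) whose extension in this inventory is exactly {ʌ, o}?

Every target segment is [−high], [−low], [+back]; each remaining inventory member fails at least one of these. Each conjunct is needed — [−low, +back] alone would also admit /ɯ/; [−high, +back] alone would also admit /ɑ/; [−high, −low] alone would also admit /ɛ, e, ø/ — and no other combination of two listed features has exactly this extension, so three is the minimum.

[−high, −low, +back]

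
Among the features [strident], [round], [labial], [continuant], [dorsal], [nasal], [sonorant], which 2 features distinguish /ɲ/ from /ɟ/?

The two segments share [-strident], [-round], [-labial], [-continuant], [+dorsal]. The only features from the list on which they differ: /ɲ/ is [+sonorant] while /ɟ/ is [-sonorant]; /ɲ/ is [+nasal] while /ɟ/ is [-nasal].

[sonorant], [nasal]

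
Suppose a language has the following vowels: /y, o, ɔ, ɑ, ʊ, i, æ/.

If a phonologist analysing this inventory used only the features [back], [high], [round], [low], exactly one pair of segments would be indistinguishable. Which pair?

Both /o/ and /ɔ/ are [+back], [−high], [+round], [−low]. Since the list omits [tense] — which does distinguish the mid back rounded tense vowel from the mid back rounded lax vowel — this pair collapses; all other pairs remain distinct.

o, ɔ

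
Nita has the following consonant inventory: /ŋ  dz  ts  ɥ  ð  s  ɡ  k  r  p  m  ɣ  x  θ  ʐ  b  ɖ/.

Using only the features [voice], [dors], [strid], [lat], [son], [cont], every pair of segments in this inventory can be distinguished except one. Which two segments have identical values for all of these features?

Both /ɖ/ and /b/ are [+voice], [−dorsal], [−strident], [−lateral], [−sonorant], [−continuant]. Since the list omits [labial] and [coronal] — which do distinguish the voiced retroflex stop from the voiced bilabial stop — this pair collapses; all other pairs remain distinct.

ɖ, b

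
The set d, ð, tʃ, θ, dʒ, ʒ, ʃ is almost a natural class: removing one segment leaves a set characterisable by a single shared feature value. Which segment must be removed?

The remaining segments after removing /d/ share [+distributed]; /d/ (voiced alveolar stop) is [−distributed]. For every other candidate removal, the leftover set fails to share any single feature value that the removed segment lacks.

d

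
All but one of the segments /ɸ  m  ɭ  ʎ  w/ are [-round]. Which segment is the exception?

w

/ʎ, ɸ, ɭ, m/ are all [-round]; /w/ (labial-velar glide) is [+round].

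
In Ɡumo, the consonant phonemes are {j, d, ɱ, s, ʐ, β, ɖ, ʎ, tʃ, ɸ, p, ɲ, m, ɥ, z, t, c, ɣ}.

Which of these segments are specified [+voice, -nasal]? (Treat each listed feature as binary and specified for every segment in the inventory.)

j, d, ʐ, β, ɖ, ʎ, ɥ, z, ɣ

First, the [+voice] segments are /j, d, ɱ, ʐ, β, ɖ, ʎ, ɲ, m, ɥ, z, ɣ/.
Of those, [-nasal] leaves /j, d, ʐ, β, ɖ, ʎ, ɥ, z, ɣ/.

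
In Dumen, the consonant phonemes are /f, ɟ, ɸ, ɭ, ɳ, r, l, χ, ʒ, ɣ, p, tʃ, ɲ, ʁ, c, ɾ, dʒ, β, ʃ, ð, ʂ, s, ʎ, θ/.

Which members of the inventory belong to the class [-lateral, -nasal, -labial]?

ɟ, r, χ, ʒ, ɣ, tʃ, ʁ, c, ɾ, dʒ, ʃ, ð, ʂ, s, θ

First, the [-lateral] segments are /f, ɟ, ɸ, ɳ, r, χ, ʒ, ɣ, p, tʃ, ɲ, ʁ, c, ɾ, dʒ, β, ʃ, ð, ʂ, s, θ/.
Intersecting with [-nasal] gives /f, ɟ, ɸ, r, χ, ʒ, ɣ, p, tʃ, ʁ, c, ɾ, dʒ, β, ʃ, ð, ʂ, s, θ/.
Then [-labial] leaves /ɟ, r, χ, ʒ, ɣ, tʃ, ʁ, c, ɾ, dʒ, ʃ, ð, ʂ, s, θ/.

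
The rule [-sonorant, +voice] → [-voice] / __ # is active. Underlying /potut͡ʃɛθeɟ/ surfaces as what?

Only the final segment /ɟ/ is both word-final and matches the structural description. It is a voiced palatal stop, so [-sonorant, +voice] holds; changing it to [-voice] with all other features held fixed yields /c/ (voiceless palatal stop). No other segment meets both the structural description and the environment, so the output is [potut͡ʃɛθec].

[potut͡ʃɛθec]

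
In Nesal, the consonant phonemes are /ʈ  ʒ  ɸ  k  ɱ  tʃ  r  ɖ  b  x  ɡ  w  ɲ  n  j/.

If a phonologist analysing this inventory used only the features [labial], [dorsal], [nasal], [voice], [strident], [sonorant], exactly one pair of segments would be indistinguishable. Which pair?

x, k

Both /x/ and /k/ are [−labial], [+dorsal], [−nasal], [−voice], [−strident], [−sonorant]. Since the list omits [continuant] — which does distinguish the voiceless velar fricative from the voiceless velar stop — this pair collapses; all other pairs remain distinct.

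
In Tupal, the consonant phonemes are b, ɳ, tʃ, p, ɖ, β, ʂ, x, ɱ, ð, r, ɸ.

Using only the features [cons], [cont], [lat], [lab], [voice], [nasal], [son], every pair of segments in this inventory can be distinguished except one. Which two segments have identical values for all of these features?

On the given features, /x/ and /ʂ/ have an identical profile: [+consonantal], [+continuant], [−lateral], [−labial], [−voice], [−nasal], [−sonorant]. No other two segments in the inventory coincide on all 7 features. (They do differ in [strident], [coronal] and [dorsal], which are not among the given features.)

x, ʂ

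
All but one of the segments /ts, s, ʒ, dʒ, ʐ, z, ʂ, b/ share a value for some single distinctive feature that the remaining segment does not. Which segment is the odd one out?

b

[strident] (equivalently [labial], [coronal]) groups all but one: /s, ts, ʒ, z, ʂ, dʒ, ʐ/ share [+strident] while /b/ (voiced bilabial stop) alone is [−strident]. Removing any other segment would not leave a single-feature class that excludes it.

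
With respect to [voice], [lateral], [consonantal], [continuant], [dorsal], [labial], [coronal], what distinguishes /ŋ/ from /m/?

/ŋ/ is the velar nasal and /m/ is the bilabial nasal. Both are [+voice], [−lateral], [+consonantal], [−continuant], [−coronal]. /ŋ/ is [−labial] while /m/ is [+labial]; /ŋ/ is [+dorsal] while /m/ is [−dorsal], so the distinguishing features are [labial], [dorsal].

[labial], [dorsal]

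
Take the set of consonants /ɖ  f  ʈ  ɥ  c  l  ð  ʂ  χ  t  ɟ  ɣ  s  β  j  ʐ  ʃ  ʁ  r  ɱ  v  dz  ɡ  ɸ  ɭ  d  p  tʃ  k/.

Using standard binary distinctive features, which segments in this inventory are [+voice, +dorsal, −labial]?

ɟ, ɣ, j, ʁ, ɡ

Among the inventory, the [+voice] segments are /ɖ, ɥ, l, ð, ɟ, ɣ, β, j, ʐ, ʁ, r, ɱ, v, dz, ɡ, ɭ, d/.
Of those, [+dorsal] gives /ɥ, ɟ, ɣ, j, ʁ, ɡ/.
Within that set, [−labial] leaves /ɟ, ɣ, j, ʁ, ɡ/.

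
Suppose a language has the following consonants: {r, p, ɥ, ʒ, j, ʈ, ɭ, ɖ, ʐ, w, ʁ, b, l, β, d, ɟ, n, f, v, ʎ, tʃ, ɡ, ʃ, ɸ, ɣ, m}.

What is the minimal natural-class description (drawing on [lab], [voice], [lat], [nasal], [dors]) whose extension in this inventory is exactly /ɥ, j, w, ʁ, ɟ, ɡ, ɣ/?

/ɥ, j, w, ʁ, ɟ, ɡ, ɣ/ are all [−lateral], [+dorsal], and no other segment in the inventory matches both values. Dropping any one of them over-generates: [+dorsal] alone would also admit /ʎ/; [−lateral] alone would also admit /r, p, ʒ, ʈ, …/. No other single listed feature picks out exactly this set either, so fewer than two features will not do.

[−lat, +dors]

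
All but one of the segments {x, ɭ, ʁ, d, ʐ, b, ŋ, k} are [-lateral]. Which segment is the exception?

ɭ

/d, ŋ, b, ʐ, x, k, ʁ/ are all [-lateral]; /ɭ/ (retroflex lateral approximant) is [+lateral].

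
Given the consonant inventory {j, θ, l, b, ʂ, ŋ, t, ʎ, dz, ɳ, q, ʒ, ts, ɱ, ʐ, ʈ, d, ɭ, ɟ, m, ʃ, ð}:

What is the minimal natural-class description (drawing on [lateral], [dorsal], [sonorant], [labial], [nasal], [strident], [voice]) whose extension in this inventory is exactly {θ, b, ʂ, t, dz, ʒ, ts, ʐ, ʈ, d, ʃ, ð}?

The class [−sonorant], [−dorsal] has exactly /θ, b, ʂ, t, dz, ʒ, ts, ʐ, ʈ, d, ʃ, ð/ as its extension in this inventory. No smaller conjunction from the listed features achieves this: [−dorsal] alone would also admit /l, ɳ, ɱ, ɭ, …/; [−sonorant] alone would also admit /q, ɟ/; and checking the remaining single features turns up none with this extension.

[−sonorant, −dorsal]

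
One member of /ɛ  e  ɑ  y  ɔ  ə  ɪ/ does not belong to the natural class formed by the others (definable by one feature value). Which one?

The remaining segments after removing /ɑ/ share [-low]; /ɑ/ (low back unrounded vowel) is [+low]. For every other candidate removal, the leftover set fails to share any single feature value that the removed segment lacks.

ɑ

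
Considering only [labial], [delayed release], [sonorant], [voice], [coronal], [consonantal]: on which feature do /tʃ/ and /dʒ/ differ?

/tʃ/ is the voiceless postalveolar affricate and /dʒ/ is the voiced postalveolar affricate. Both are [−labial], [+delayed release], [−sonorant], [+coronal], [+consonantal]. /tʃ/ is [−voice] while /dʒ/ is [+voice], so the distinguishing feature is [voice].

[voice]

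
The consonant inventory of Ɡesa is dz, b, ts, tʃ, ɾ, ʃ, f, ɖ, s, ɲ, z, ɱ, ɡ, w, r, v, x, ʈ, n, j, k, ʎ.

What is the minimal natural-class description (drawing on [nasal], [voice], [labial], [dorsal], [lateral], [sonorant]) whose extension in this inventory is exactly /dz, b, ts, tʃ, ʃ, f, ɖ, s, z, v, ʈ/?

The class [−sonorant], [−dorsal] has exactly /dz, b, ts, tʃ, ʃ, f, ɖ, s, z, v, ʈ/ as its extension in this inventory. No smaller conjunction from the listed features achieves this: [−dorsal] alone would also admit /ɾ, ɱ, r, n/; [−sonorant] alone would also admit /ɡ, x, k/; and checking the remaining single features turns up none with this extension.

[−sonorant, −dorsal]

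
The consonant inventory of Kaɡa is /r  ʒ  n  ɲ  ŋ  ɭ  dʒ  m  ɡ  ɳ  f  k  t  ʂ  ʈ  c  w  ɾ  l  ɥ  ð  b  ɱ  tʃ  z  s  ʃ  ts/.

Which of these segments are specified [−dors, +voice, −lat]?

r, ʒ, n, dʒ, m, ɳ, ɾ, ð, b, ɱ, z

Among the inventory, the [−dorsal] segments are /r, ʒ, n, ɭ, dʒ, m, ɳ, f, t, ʂ, ʈ, ɾ, l, ð, b, ɱ, tʃ, z, s, ʃ, ts/.
Intersecting with [+voice] gives /r, ʒ, n, ɭ, dʒ, m, ɳ, ɾ, l, ð, b, ɱ, z/.
Within that set, [−lateral] leaves /r, ʒ, n, dʒ, m, ɳ, ɾ, ð, b, ɱ, z/.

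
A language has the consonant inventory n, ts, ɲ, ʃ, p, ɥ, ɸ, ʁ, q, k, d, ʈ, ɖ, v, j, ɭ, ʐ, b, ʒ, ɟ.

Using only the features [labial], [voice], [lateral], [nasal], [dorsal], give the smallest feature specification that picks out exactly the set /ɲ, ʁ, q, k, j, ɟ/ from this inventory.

[-labial, +dorsal]

Every target segment is [-labial], [+dorsal]; each remaining inventory member fails at least one of these. Each conjunct is needed — [+dorsal] alone would also admit /ɥ/; [-labial] alone would also admit /n, ts, ʃ, d, …/ — and no other single listed feature has exactly this extension, so two is the minimum.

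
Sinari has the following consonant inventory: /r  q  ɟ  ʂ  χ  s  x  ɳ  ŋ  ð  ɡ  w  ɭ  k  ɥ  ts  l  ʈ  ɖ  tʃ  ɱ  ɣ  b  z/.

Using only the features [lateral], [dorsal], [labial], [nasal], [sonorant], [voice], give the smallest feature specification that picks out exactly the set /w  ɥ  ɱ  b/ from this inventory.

The target set is precisely the extension of [+labial] in this inventory.

[+labial]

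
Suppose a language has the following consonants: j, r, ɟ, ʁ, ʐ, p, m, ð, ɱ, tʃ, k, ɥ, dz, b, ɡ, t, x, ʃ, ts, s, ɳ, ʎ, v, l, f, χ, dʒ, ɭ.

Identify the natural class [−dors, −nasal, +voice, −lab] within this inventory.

r, ʐ, ð, dz, l, dʒ, ɭ

Checking each segment against [−dorsal], [−nasal], [+voice], [−labial]: /r/ (alveolar trill), /ʐ/ (voiced retroflex fricative), /ð/ (voiced dental fricative), /dz/ (voiced alveolar affricate), /l/ (alveolar lateral approximant), /dʒ/ (voiced postalveolar affricate), among others, satisfy every feature; every other segment in the inventory fails at least one.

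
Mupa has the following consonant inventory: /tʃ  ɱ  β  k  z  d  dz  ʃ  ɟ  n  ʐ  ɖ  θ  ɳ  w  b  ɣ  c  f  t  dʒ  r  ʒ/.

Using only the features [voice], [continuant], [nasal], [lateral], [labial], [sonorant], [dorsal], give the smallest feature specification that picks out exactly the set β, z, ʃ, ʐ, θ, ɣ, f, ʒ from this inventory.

The class [−sonorant], [+continuant] has exactly /β, z, ʃ, ʐ, θ, ɣ, f, ʒ/ as its extension in this inventory. No smaller conjunction from the listed features achieves this: [+continuant] alone would also admit /w, r/; [−sonorant] alone would also admit /tʃ, k, d, dz, …/; and checking the remaining single features turns up none with this extension.

[−sonorant, +continuant]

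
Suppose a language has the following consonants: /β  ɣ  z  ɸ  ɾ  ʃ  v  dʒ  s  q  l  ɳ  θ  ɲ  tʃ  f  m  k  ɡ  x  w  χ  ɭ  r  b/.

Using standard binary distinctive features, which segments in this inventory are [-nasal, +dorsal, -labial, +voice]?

ɣ, ɡ

Checking each segment against [-nasal], [+dorsal], [-labial], [+voice]: /ɣ/ (voiced velar fricative), /ɡ/ (voiced velar stop) satisfy every feature; every other segment in the inventory fails at least one.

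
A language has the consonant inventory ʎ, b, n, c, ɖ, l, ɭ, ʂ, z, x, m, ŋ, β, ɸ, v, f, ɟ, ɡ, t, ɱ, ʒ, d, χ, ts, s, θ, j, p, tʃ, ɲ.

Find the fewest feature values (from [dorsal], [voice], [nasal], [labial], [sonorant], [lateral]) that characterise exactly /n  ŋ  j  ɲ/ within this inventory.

[+sonorant, −lateral, −labial]

The class [+sonorant], [−lateral], [−labial] has exactly /n, ŋ, j, ɲ/ as its extension in this inventory. No smaller conjunction from the listed features achieves this: [−lateral, −labial] alone would also admit /c, ɖ, ʂ, z, …/; [+sonorant, −labial] alone would also admit /ʎ, l, ɭ/; [+sonorant, −lateral] alone would also admit /m, ɱ/; and checking the remaining two-feature bundles turns up none with this extension.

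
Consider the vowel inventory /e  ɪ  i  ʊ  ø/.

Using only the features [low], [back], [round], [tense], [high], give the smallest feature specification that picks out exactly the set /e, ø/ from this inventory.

Every target segment is [−high] and no other inventory member is, so one feature is enough.

[−high]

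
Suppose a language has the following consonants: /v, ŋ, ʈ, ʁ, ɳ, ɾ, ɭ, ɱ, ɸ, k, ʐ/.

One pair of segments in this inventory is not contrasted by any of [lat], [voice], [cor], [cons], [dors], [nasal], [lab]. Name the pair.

On the given features, /ɾ/ and /ʐ/ have an identical profile: [-lateral], [+voice], [+coronal], [+consonantal], [-dorsal], [-nasal], [-labial]. No other two segments in the inventory coincide on all 7 features. (They do differ in [sonorant], [strident] and [anterior], which are not among the given features.)

ɾ, ʐ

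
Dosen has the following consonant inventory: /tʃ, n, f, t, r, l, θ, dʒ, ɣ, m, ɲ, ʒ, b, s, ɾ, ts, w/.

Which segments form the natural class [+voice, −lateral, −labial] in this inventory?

n, r, dʒ, ɣ, ɲ, ʒ, ɾ

Eliminate segments failing any feature: /tʃ, f, t, θ, s, ts/ are [−voice]; /l/ is [+lateral]; /m, b, w/ are [+labial]. The remaining /n, r, dʒ, ɣ, ɲ, ʒ, ɾ/ satisfy [+voice], [−lateral], [−labial].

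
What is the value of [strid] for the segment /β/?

[−strident]

As the voiced bilabial fricative, /β/ is [−strident].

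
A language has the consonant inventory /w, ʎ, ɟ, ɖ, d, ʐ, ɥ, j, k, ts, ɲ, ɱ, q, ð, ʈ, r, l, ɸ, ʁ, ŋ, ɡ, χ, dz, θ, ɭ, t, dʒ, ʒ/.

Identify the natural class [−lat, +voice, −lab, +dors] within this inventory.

Eliminate segments failing any feature: /w, ɥ, ɱ/ are [+labial]; /ʎ, l, ɭ/ are [+lateral]; /ɖ, d, ʐ, ð, r, dz, dʒ, ʒ/ are [−dorsal]; /k, ts, q, ʈ, ɸ, χ, θ, t/ are [−voice]. The remaining /ɟ, j, ɲ, ʁ, ŋ, ɡ/ satisfy [−lateral], [+voice], [−labial], [+dorsal].

ɟ, j, ɲ, ʁ, ŋ, ɡ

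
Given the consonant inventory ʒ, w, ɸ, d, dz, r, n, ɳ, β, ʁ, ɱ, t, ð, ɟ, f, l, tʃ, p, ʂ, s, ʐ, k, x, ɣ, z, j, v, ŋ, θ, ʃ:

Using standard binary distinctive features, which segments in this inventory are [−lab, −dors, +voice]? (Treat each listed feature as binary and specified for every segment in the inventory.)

ʒ, d, dz, r, n, ɳ, ð, l, ʐ, z

Among the inventory, the [−labial] segments are /ʒ, d, dz, r, n, ɳ, ʁ, t, ð, ɟ, l, tʃ, ʂ, s, ʐ, k, x, ɣ, z, j, ŋ, θ, ʃ/.
Then [−dorsal] gives /ʒ, d, dz, r, n, ɳ, t, ð, l, tʃ, ʂ, s, ʐ, z, θ, ʃ/.
Intersecting with [+voice] leaves /ʒ, d, dz, r, n, ɳ, ð, l, ʐ, z/.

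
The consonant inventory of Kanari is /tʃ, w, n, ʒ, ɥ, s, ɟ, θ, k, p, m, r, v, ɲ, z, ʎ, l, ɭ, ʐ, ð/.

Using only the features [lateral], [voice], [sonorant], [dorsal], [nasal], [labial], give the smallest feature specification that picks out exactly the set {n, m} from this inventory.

/n, m/ are all [+nasal], [−dorsal], and no other segment in the inventory matches both values. Dropping any one of them over-generates: [−dorsal] alone would also admit /tʃ, ʒ, s, θ, …/; [+nasal] alone would also admit /ɲ/. No other single listed feature picks out exactly this set either, so fewer than two features will not do.

[+nasal, −dorsal]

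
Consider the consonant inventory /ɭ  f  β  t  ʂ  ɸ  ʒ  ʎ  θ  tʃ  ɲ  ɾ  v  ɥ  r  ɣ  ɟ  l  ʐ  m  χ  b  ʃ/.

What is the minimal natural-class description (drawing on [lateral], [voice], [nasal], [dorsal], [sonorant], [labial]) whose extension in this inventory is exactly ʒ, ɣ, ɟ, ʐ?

The class [−sonorant], [+voice], [−labial] has exactly /ʒ, ɣ, ɟ, ʐ/ as its extension in this inventory. No smaller conjunction from the listed features achieves this: [+voice, −labial] alone would also admit /ɭ, ʎ, ɲ, ɾ, …/; [−sonorant, −labial] alone would also admit /t, ʂ, θ, tʃ, …/; [−sonorant, +voice] alone would also admit /β, v, b/; and checking the remaining two-feature bundles turns up none with this extension.

[−sonorant, +voice, −labial]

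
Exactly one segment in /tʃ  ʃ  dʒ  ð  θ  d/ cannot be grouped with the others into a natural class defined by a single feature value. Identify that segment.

/θ, ʃ, tʃ, dʒ, ð/ are all [+distributed], but /d/ (voiced alveolar stop) is [−distributed]. No other single segment can be removed to leave a set sharing one feature value that the removed segment lacks, so /d/ is the odd one out.

d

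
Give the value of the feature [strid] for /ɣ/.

[-strident]

/ɣ/ is the voiced velar fricative. The feature [strident] marks segments high-amplitude, high-frequency frication (the sibilants); /ɣ/ lacks this property, so it is [-strident].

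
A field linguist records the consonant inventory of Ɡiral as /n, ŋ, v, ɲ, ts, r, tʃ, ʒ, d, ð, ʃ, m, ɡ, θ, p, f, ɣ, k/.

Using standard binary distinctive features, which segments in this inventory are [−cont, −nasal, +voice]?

d, ɡ

First, the [−continuant] segments are /n, ŋ, ɲ, ts, tʃ, d, m, ɡ, p, k/.
Intersecting with [−nasal] gives /ts, tʃ, d, ɡ, p, k/.
Then [+voice] leaves /d, ɡ/.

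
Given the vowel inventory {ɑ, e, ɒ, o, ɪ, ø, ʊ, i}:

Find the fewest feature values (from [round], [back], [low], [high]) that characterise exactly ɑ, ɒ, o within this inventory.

[-high, +back]

The class [-high], [+back] has exactly /ɑ, ɒ, o/ as its extension in this inventory. No smaller conjunction from the listed features achieves this: [+back] alone would also admit /ʊ/; [-high] alone would also admit /e, ø/; and checking the remaining single features turns up none with this extension.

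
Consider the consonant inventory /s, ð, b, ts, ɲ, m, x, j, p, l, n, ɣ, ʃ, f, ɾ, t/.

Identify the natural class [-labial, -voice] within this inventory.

s, ts, x, ʃ, t

First, the [-labial] segments are /s, ð, ts, ɲ, x, j, l, n, ɣ, ʃ, ɾ, t/.
Of those, [-voice] leaves /s, ts, x, ʃ, t/.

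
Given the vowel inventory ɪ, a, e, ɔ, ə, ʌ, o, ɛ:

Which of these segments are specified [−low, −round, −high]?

The [−low] segments are /ɪ, e, ɔ, ə, ʌ, o, ɛ/.
Intersecting with [−round] gives /ɪ, e, ə, ʌ, ɛ/.
Of those, [−high] leaves /e, ə, ʌ, ɛ/.

e, ə, ʌ, ɛ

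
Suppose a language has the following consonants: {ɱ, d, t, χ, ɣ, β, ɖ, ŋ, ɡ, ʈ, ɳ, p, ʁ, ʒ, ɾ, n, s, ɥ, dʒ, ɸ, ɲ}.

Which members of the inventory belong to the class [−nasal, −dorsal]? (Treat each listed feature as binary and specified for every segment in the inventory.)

d, t, β, ɖ, ʈ, p, ʒ, ɾ, s, dʒ, ɸ

Eliminate segments failing any feature: /ɱ, ŋ, ɳ, n, ɲ/ are [+nasal]; /χ, ɣ, ɡ, ʁ, ɥ/ are [+dorsal]. The remaining /d, t, β, ɖ, ʈ, p, ʒ, ɾ, s, dʒ, ɸ/ satisfy [−nasal], [−dorsal].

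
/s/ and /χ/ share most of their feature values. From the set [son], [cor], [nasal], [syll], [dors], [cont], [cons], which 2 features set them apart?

[coronal], [dorsal]

The two segments share [−sonorant], [−nasal], [−syllabic], [+continuant], [+consonantal]. The only features from the list on which they differ: /s/ is [+coronal] while /χ/ is [−coronal]; /s/ is [−dorsal] while /χ/ is [+dorsal].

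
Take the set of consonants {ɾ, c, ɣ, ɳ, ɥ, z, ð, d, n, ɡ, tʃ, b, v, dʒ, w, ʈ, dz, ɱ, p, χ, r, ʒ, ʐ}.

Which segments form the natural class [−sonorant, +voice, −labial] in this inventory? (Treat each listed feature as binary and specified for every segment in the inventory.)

Checking each segment against [−sonorant], [+voice], [−labial]: /ɣ/ (voiced velar fricative), /z/ (voiced alveolar fricative), /ð/ (voiced dental fricative), /d/ (voiced alveolar stop), /ɡ/ (voiced velar stop), /dʒ/ (voiced postalveolar affricate), among others, satisfy every feature; every other segment in the inventory fails at least one.

ɣ, z, ð, d, ɡ, dʒ, dz, ʒ, ʐ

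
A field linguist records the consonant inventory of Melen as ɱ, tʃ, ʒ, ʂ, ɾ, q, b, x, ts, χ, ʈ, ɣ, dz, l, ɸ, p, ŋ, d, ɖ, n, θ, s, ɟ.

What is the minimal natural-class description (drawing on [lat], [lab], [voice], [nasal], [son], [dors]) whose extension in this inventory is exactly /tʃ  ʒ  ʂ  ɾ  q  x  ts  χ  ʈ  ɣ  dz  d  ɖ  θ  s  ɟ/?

[−nasal, −lat, −lab]

/tʃ, ʒ, ʂ, ɾ, q, x, ts, χ, ʈ, ɣ, dz, d, ɖ, θ, s, ɟ/ are all [−nasal], [−lateral], [−labial], and no other segment in the inventory matches all three values. Dropping any one of them over-generates: [−lateral, −labial] alone would also admit /ŋ, n/; [−nasal, −labial] alone would also admit /l/; [−nasal, −lateral] alone would also admit /b, ɸ, p/. No other combination of two listed features picks out exactly this set either, so fewer than three features will not do.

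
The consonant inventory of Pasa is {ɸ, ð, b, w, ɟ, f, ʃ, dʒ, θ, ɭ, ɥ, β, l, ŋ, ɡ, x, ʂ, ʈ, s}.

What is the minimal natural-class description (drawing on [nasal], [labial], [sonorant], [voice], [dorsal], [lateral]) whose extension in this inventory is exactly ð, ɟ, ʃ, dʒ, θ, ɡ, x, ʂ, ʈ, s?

/ð, ɟ, ʃ, dʒ, θ, ɡ, x, ʂ, ʈ, s/ are all [-sonorant], [-labial], and no other segment in the inventory matches both values. Dropping any one of them over-generates: [-labial] alone would also admit /ɭ, l, ŋ/; [-sonorant] alone would also admit /ɸ, b, f, β/. No other single listed feature picks out exactly this set either, so fewer than two features will not do.

[-sonorant, -labial]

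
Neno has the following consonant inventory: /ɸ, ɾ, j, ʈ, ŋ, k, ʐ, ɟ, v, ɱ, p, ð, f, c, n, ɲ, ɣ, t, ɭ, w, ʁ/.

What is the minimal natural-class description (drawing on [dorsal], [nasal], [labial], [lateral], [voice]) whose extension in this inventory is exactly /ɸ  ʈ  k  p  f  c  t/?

The target set is precisely the extension of [−voice] in this inventory.

[−voice]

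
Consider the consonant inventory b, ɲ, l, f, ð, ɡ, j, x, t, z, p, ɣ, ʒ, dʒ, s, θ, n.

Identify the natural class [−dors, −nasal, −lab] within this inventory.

Eliminate segments failing any feature: /b, f, p/ are [+labial]; /ɲ, ɡ, j, x, ɣ/ are [+dorsal]; /n/ is [+nasal]. The remaining /l, ð, t, z, ʒ, dʒ, s, θ/ satisfy [−dorsal], [−nasal], [−labial].

l, ð, t, z, ʒ, dʒ, s, θ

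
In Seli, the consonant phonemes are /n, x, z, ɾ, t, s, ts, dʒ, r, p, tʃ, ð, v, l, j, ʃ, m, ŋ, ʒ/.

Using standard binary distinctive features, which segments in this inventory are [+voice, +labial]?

Eliminate segments failing any feature: /n, z, ɾ, dʒ, r, ð, l, j, ŋ, ʒ/ are [-labial]; /x, t, s, ts, p, tʃ, ʃ/ are [-voice]. The remaining /v, m/ satisfy [+voice], [+labial].

v, m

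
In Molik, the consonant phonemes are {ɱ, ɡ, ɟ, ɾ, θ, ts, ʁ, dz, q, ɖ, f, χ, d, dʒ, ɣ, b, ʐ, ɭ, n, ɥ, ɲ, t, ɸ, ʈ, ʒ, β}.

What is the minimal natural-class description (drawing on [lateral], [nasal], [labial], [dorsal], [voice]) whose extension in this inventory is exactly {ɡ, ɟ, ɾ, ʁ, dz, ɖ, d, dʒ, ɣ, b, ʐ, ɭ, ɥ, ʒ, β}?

/ɡ, ɟ, ɾ, ʁ, dz, ɖ, d, dʒ, ɣ, b, ʐ, ɭ, ɥ, ʒ, β/ are all [+voice], [-nasal], and no other segment in the inventory matches both values. Dropping any one of them over-generates: [-nasal] alone would also admit /θ, ts, q, f, …/; [+voice] alone would also admit /ɱ, n, ɲ/. No other single listed feature picks out exactly this set either, so fewer than two features will not do.

[+voice, -nasal]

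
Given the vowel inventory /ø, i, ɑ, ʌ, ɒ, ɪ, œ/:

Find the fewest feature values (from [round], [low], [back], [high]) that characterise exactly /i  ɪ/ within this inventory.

/i, ɪ/ are exactly the [+high] segments in the inventory, so a single feature suffices.

[+high]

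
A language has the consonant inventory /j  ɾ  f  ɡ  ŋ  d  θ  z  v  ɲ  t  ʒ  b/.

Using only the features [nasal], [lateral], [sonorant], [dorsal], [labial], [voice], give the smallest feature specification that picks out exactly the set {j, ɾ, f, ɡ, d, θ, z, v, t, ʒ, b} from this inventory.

[-nasal]

/j, ɾ, f, ɡ, d, θ, z, v, t, ʒ, b/ are exactly the [-nasal] segments in the inventory, so a single feature suffices.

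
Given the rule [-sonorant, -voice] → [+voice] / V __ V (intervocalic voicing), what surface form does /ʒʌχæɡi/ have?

Only /χ/ occurs between two vowels (/ʌ/ __ /æ/) and matches the structural description. It is a voiceless uvular fricative, so [-sonorant, -voice] holds; changing it to [+voice] with all other features held fixed yields /ʁ/ (voiced uvular fricative). No other segment meets both the structural description and the environment, so the output is [ʒʌʁæɡi].

[ʒʌʁæɡi]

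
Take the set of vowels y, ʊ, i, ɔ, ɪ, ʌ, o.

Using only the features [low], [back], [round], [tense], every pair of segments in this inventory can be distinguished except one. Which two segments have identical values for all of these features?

/ʊ/ (high back rounded lax vowel) and /ɔ/ (mid back rounded lax vowel) are both [−low], [+back], [+round], [−tense], so none of the listed features separates them. (They do differ in [high], which is not among the given features.) Every other pair in the inventory differs on at least one listed feature.

ʊ, ɔ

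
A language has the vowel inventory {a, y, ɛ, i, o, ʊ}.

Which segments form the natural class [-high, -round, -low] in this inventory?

Eliminate segments failing any feature: /a/ is [+low]; /y, i, ʊ/ are [+high]; /o/ is [+round]. The remaining /ɛ/ satisfy [-high], [-round], [-low].

ɛ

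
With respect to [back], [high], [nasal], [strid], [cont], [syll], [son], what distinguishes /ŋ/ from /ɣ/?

[sonorant], [nasal], [continuant]

/ŋ/ (velar nasal) and /ɣ/ (voiced velar fricative) agree on [+back], [+high], [-strident], [-syllabic]. They differ on [sonorant] (/ŋ/ [+], /ɣ/ [-]), [nasal] (/ŋ/ [+], /ɣ/ [-]), [continuant] (/ŋ/ [-], /ɣ/ [+]).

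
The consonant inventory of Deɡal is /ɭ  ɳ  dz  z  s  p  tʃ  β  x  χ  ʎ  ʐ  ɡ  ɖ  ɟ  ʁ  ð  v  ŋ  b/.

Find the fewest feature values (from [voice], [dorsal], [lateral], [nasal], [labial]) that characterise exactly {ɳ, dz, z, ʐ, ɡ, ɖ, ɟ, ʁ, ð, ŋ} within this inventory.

/ɳ, dz, z, ʐ, ɡ, ɖ, ɟ, ʁ, ð, ŋ/ are all [+voice], [-lateral], [-labial], and no other segment in the inventory matches all three values. Dropping any one of them over-generates: [-lateral, -labial] alone would also admit /s, tʃ, x, χ/; [+voice, -labial] alone would also admit /ɭ, ʎ/; [+voice, -lateral] alone would also admit /β, v, b/. No other combination of two listed features picks out exactly this set either, so fewer than three features will not do.

[+voice, -lateral, -labial]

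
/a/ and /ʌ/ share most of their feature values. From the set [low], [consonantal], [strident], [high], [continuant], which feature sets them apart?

[low]

/a/ is the low unrounded vowel and /ʌ/ is the mid back unrounded lax vowel. Both are [-consonantal], [-strident], [-high], [+continuant]. /a/ is [+low] while /ʌ/ is [-low], so the distinguishing feature is [low].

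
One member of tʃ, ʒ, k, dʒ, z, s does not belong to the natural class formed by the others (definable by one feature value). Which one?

/ʒ, dʒ, tʃ, z, s/ are all [+strident], but /k/ (voiceless velar stop) is [-strident]. No other single segment can be removed to leave a set sharing one feature value that the removed segment lacks, so /k/ is the odd one out.

k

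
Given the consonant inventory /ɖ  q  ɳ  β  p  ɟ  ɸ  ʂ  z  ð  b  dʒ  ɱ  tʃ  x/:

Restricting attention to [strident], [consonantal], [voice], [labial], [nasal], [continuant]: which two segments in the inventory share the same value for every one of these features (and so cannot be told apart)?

Both /ɖ/ and /ɟ/ are [-strident], [+consonantal], [+voice], [-labial], [-nasal], [-continuant]. Since the list omits [dorsal] — which does distinguish the voiced retroflex stop from the voiced palatal stop — this pair collapses; all other pairs remain distinct.

ɖ, ɟ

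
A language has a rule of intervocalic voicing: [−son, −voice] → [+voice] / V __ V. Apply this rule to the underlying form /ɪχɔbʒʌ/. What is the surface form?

[ɪʁɔbʒʌ]

Only /χ/ occurs between two vowels (/ɪ/ __ /ɔ/) and matches the structural description. It is a voiceless uvular fricative, so [−son, −voice] holds; changing it to [+voice] with all other features held fixed yields /ʁ/ (voiced uvular fricative). No other segment meets both the structural description and the environment, so the output is [ɪʁɔbʒʌ].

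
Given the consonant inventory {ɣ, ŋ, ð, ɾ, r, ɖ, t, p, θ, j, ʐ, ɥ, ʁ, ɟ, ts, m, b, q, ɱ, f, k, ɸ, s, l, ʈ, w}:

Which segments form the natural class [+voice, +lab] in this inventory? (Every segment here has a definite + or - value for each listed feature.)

First, the [+voice] segments are /ɣ, ŋ, ð, ɾ, r, ɖ, j, ʐ, ɥ, ʁ, ɟ, m, b, ɱ, l, w/.
Intersecting with [+labial] leaves /ɥ, m, b, ɱ, w/.

ɥ, m, b, ɱ, w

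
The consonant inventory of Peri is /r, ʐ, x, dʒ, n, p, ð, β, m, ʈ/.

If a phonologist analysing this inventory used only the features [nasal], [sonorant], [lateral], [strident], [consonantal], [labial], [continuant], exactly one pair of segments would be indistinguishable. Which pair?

x, ð

On the given features, /x/ and /ð/ have an identical profile: [-nasal], [-sonorant], [-lateral], [-strident], [+consonantal], [-labial], [+continuant]. No other two segments in the inventory coincide on all 7 features. (They do differ in [voice], [coronal] and [dorsal], which are not among the given features.)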